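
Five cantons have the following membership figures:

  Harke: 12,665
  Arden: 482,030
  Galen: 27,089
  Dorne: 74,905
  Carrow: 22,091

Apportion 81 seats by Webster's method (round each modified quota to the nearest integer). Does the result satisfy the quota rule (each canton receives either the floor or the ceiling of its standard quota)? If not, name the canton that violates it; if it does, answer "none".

Arden

Standard quotas: Harke 1.658, Arden 63.099, Galen 3.546, Dorne 9.805, Carrow 2.892.
Webster allocation: Harke 2, Arden 62, Galen 4, Dorne 10, Carrow 3.
Arden has quota 63.099 (lower 63, upper 64) but receives 62 — outside the quota interval.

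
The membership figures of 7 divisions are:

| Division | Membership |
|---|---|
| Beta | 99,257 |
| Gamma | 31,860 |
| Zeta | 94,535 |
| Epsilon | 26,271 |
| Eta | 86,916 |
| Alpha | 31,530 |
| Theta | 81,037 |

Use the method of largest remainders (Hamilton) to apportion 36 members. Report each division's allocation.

Total 451406; standard divisor 451406/36 ≈ 12539.056.
Standard quotas: Beta 7.9158, Gamma 2.5409, Zeta 7.5392, Epsilon 2.0951, Eta 6.9316, Alpha 2.5145, Theta 6.4628.
Lower quotas: Beta 7, Gamma 2, Zeta 7, Epsilon 2, Eta 6, Alpha 2, Theta 6 (sum 32, leaving 4 seats).
Remainders in descending order: Eta 0.9316, Beta 0.9158, Gamma 0.5409, Zeta 0.5392, Alpha 0.5145, Theta 0.4628, Epsilon 0.0951.
The surplus seats go to Eta, Beta, Gamma, Zeta.

Beta=8, Gamma=3, Zeta=8, Epsilon=2, Eta=7, Alpha=2, Theta=6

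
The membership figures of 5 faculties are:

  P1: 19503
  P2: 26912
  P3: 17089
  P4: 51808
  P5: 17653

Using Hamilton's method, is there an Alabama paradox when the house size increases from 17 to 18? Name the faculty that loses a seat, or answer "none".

none

At 17 seats: P1 3, P2 3, P3 2, P4 7, P5 2.
At 18 seats: P1 3, P2 4, P3 2, P4 7, P5 2.
No faculty's allocation decreased.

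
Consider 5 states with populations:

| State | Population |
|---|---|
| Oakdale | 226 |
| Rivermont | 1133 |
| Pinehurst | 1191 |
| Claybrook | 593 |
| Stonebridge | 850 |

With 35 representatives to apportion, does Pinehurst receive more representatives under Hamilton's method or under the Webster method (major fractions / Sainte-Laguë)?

Hamilton: Oakdale 2, Rivermont 10, Pinehurst 10, Claybrook 5, Stonebridge 8.
Webster: Oakdale 2, Rivermont 10, Pinehurst 11, Claybrook 5, Stonebridge 7.
Pinehurst gets 10 under Hamilton and 11 under Webster.

Webster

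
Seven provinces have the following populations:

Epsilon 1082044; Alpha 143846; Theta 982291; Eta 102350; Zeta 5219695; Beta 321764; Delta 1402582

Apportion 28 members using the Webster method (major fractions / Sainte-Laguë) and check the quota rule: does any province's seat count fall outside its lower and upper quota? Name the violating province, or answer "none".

Standard quotas: Epsilon 3.274, Alpha 0.435, Theta 2.972, Eta 0.310, Zeta 15.792, Beta 0.974, Delta 4.244.
Webster allocation: Epsilon 3, Alpha 0, Theta 3, Eta 0, Zeta 17, Beta 1, Delta 4.
Zeta has quota 15.792 (lower 15, upper 16) but receives 17 — outside the quota interval.

Zeta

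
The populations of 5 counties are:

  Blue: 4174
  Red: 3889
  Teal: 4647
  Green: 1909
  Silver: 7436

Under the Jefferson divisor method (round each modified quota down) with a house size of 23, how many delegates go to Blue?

Standard divisor 22055/23 ≈ 958.913; standard quotas: Blue 4.353, Red 4.056, Teal 4.846, Green 1.991, Silver 7.755.
Rounding down gives 4, 4, 4, 1, 7 = 20 seats, so the divisor must be adjusted.
With modified divisor 900: modified quotas Blue 4.638, Red 4.321, Teal 5.163, Green 2.121, Silver 8.262.
Rounding down: Blue 4, Red 4, Teal 5, Green 2, Silver 8 (total 23).
Blue receives 4.

4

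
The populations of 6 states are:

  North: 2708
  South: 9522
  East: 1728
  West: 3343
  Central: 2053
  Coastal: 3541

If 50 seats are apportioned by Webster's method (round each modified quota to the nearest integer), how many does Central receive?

Standard divisor 22895/50 ≈ 457.9; standard quotas: North 5.914, South 20.795, East 3.774, West 7.301, Central 4.484, Coastal 7.733.
Rounding to the nearest integer gives North 6, South 21, East 4, West 7, Central 4, Coastal 8 — total 50, matching the house size, so no adjustment is needed.
Central receives 4.

4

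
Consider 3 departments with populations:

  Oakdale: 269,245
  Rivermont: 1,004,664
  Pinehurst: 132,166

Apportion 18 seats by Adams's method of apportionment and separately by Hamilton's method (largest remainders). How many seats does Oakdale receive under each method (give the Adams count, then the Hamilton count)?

4 and 3

Adams: Oakdale 4, Rivermont 12, Pinehurst 2.
Hamilton: Oakdale 3, Rivermont 13, Pinehurst 2.
Oakdale gets 4 under Adams and 3 under Hamilton.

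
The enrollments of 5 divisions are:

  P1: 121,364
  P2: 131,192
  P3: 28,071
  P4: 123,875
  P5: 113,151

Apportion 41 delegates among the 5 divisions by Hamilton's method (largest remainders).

P1=10, P2=10, P3=2, P4=10, P5=9

The standard divisor is 517653/41 ≈ 12625.683.
Standard quotas: P1 9.6125, P2 10.3909, P3 2.2233, P4 9.8114, P5 8.9620.
Lower quotas: P1 9, P2 10, P3 2, P4 9, P5 8 (sum 38, leaving 3 seats).
Remainders in descending order: P5 0.9620, P4 0.8114, P1 0.6125, P2 0.3909, P3 0.2233.
Largest remainders: P5, P4, P1 receive the extra seats.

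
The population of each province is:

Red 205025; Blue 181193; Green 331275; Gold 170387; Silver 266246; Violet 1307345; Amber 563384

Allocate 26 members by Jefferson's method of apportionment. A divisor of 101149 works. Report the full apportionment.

Red 2; Blue 1; Green 3; Gold 1; Silver 2; Violet 12; Amber 5

With modified divisor 101149: modified quotas Red 2.027, Blue 1.791, Green 3.275, Gold 1.685, Silver 2.632, Violet 12.925, Amber 5.570.
Rounding down: Red 2, Blue 1, Green 3, Gold 1, Silver 2, Violet 12, Amber 5 (total 26).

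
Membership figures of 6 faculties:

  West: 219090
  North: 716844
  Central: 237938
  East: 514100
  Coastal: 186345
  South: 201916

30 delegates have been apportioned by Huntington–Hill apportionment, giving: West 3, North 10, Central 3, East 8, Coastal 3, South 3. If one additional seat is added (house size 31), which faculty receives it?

Central

Priority for the next seat is population ÷ (√(s·(s+1))).
Priorities: West 63245.835, North 68348.394, Central 68686.784, East 60587.266, Coastal 53793.168, South 58288.128.
Highest priority: Central.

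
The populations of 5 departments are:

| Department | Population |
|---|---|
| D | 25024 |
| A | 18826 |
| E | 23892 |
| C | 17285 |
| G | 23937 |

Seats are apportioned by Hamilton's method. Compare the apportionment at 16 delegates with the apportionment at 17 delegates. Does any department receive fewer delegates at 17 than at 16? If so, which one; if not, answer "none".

At 16 seats: D 4, A 3, E 3, C 3, G 3.
At 17 seats: D 4, A 3, E 4, C 2, G 4.
C drops from 3 to 2.

C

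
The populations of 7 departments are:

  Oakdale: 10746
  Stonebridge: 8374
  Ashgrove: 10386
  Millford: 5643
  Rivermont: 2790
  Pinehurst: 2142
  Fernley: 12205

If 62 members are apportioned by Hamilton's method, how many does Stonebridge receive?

10

The standard divisor is 52286/62 ≈ 843.323.
Standard quotas: Oakdale 12.7425, Stonebridge 9.9298, Ashgrove 12.3156, Millford 6.6914, Rivermont 3.3083, Pinehurst 2.5400, Fernley 14.4725.
Lower quotas: Oakdale 12, Stonebridge 9, Ashgrove 12, Millford 6, Rivermont 3, Pinehurst 2, Fernley 14 (sum 58, leaving 4 seats).
Remainders in descending order: Stonebridge 0.9298, Oakdale 0.7425, Millford 0.6914, Pinehurst 0.5400, Fernley 0.4725, Ashgrove 0.3156, Rivermont 0.3083.
Largest remainders: Stonebridge, Oakdale, Millford, Pinehurst receive the extra seats.
Stonebridge receives 10.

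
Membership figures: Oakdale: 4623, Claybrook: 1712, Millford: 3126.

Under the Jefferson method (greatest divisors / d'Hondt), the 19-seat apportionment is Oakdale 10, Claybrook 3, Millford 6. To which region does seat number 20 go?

Priority for the next seat is population ÷ (current seats + 1).
Priorities: Oakdale 420.273, Claybrook 428.000, Millford 446.571.
Highest priority: Millford.

Millford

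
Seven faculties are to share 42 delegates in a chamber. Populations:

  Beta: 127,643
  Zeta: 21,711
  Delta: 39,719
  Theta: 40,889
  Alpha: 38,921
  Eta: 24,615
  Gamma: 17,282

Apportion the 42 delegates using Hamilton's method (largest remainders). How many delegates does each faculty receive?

Beta 17, Zeta 3, Delta 6, Theta 6, Alpha 5, Eta 3, Gamma 2

The standard divisor is 310780/42 ≈ 7399.524.
Standard quotas: Beta 17.2502, Zeta 2.9341, Delta 5.3678, Theta 5.5259, Alpha 5.2599, Eta 3.3266, Gamma 2.3356.
Lower quotas: Beta 17, Zeta 2, Delta 5, Theta 5, Alpha 5, Eta 3, Gamma 2 (sum 39, leaving 3 seats).
Remainders in descending order: Zeta 0.9341, Theta 0.5259, Delta 0.3678, Gamma 0.3356, Eta 0.3266, Alpha 0.2599, Beta 0.2502.
The surplus seats go to Zeta, Theta, Delta.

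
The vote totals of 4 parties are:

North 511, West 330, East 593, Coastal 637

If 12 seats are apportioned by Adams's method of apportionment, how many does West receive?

2

Standard divisor 2071/12 ≈ 172.583; standard quotas: North 2.961, West 1.912, East 3.436, Coastal 3.691.
Rounding up gives 3, 2, 4, 4 = 13 seats, so the divisor must be adjusted.
With modified divisor 200: modified quotas North 2.555, West 1.650, East 2.965, Coastal 3.185.
Rounding up: North 3, West 2, East 3, Coastal 4 (total 12).
West receives 2.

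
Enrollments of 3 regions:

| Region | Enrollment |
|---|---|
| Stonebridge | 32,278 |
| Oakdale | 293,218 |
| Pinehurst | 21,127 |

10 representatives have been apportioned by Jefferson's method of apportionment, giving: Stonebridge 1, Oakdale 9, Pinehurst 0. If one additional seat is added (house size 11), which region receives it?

Priority for the next seat is population ÷ (current seats + 1).
Priorities: Stonebridge 16139.000, Oakdale 29321.800, Pinehurst 21127.000.
Highest priority: Oakdale.

Oakdale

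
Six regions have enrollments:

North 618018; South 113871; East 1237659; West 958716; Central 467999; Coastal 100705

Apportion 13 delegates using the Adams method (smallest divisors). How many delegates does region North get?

2

Standard divisor 3496968/13 ≈ 268997.538; standard quotas: North 2.297, South 0.423, East 4.601, West 3.564, Central 1.740, Coastal 0.374.
Rounding up gives 3, 1, 5, 4, 2, 1 = 16 seats, so the divisor must be adjusted.
With modified divisor 366100: modified quotas North 1.688, South 0.311, East 3.381, West 2.619, Central 1.278, Coastal 0.275.
Rounding up: North 2, South 1, East 4, West 3, Central 2, Coastal 1 (total 13).
North receives 2.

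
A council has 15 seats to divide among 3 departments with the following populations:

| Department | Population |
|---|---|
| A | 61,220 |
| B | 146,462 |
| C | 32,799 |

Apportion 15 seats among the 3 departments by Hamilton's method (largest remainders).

A: 4; B: 9; C: 2

Total 240481; standard divisor 240481/15 ≈ 16032.067.
Standard quotas: A 3.8186, B 9.1356, C 2.0458.
Lower quotas: A 3, B 9, C 2 (sum 14, leaving 1 seat).
Remainders in descending order: A 0.8186, B 0.1356, C 0.0458.
The surplus seat goes to A.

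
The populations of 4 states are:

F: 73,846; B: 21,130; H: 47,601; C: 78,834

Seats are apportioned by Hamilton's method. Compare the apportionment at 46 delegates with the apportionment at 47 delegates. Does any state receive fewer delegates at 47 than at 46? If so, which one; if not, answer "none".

B

At 46 seats: F 15, B 5, H 10, C 16.
At 47 seats: F 16, B 4, H 10, C 17.
B drops from 5 to 4.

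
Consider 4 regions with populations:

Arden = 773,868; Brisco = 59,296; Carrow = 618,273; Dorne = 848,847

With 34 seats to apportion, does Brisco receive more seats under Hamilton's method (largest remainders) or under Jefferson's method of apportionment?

Hamilton: Arden 11, Brisco 1, Carrow 9, Dorne 13.
Jefferson: Arden 12, Brisco 0, Carrow 9, Dorne 13.
Brisco gets 1 under Hamilton and 0 under Jefferson.

Hamilton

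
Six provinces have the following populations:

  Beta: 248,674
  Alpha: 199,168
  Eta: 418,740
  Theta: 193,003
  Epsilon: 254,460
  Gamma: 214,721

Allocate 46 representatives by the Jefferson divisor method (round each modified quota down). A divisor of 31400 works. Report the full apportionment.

Beta=7, Alpha=6, Eta=13, Theta=6, Epsilon=8, Gamma=6

With modified divisor 31400: modified quotas Beta 7.920, Alpha 6.343, Eta 13.336, Theta 6.147, Epsilon 8.104, Gamma 6.838.
Rounding down: Beta 7, Alpha 6, Eta 13, Theta 6, Epsilon 8, Gamma 6 (total 46).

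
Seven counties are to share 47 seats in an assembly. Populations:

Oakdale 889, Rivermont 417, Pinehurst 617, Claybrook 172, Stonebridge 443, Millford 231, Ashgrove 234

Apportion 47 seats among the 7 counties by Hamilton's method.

Oakdale 14, Rivermont 6, Pinehurst 10, Claybrook 3, Stonebridge 7, Millford 3, Ashgrove 4

Total 3003; standard divisor 3003/47 ≈ 63.894.
Standard quotas: Oakdale 13.914, Rivermont 6.526, Pinehurst 9.657, Claybrook 2.692, Stonebridge 6.933, Millford 3.615, Ashgrove 3.662.
Lower quotas: Oakdale 13, Rivermont 6, Pinehurst 9, Claybrook 2, Stonebridge 6, Millford 3, Ashgrove 3 (sum 42, leaving 5 seats).
Remainders in descending order: Stonebridge 0.933, Oakdale 0.914, Claybrook 0.692, Ashgrove 0.662, Pinehurst 0.657, Millford 0.615, Rivermont 0.526.
Largest remainders: Stonebridge, Oakdale, Claybrook, Ashgrove, Pinehurst receive the extra seats.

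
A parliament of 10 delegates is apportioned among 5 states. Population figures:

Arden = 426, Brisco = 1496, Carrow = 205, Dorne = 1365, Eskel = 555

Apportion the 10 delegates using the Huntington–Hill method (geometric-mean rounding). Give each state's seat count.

With divisor 413: modified quotas Arden 1.031, Brisco 3.622, Carrow 0.496, Dorne 3.305, Eskel 1.344.
Geometric-mean thresholds: Arden √(1·2)=1.414, Brisco √(3·4)=3.464, Carrow (min 1), Dorne √(3·4)=3.464, Eskel √(1·2)=1.414.
Each quota rounded against its threshold gives Arden 1, Brisco 4, Carrow 1, Dorne 3, Eskel 1 (total 10).

Arden=1, Brisco=4, Carrow=1, Dorne=3, Eskel=1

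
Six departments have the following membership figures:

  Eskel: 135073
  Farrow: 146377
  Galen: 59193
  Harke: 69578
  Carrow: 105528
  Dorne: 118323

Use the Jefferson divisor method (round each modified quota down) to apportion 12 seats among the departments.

Standard divisor 634072/12 ≈ 52839.333; standard quotas: Eskel 2.556, Farrow 2.770, Galen 1.120, Harke 1.317, Carrow 1.997, Dorne 2.239.
Rounding down gives 2, 2, 1, 1, 1, 2 = 9 seats, so the divisor must be adjusted.
With modified divisor 42200: modified quotas Eskel 3.201, Farrow 3.469, Galen 1.403, Harke 1.649, Carrow 2.501, Dorne 2.804.
Rounding down: Eskel 3, Farrow 3, Galen 1, Harke 1, Carrow 2, Dorne 2 (total 12).

Eskel=3, Farrow=3, Galen=1, Harke=1, Carrow=2, Dorne=2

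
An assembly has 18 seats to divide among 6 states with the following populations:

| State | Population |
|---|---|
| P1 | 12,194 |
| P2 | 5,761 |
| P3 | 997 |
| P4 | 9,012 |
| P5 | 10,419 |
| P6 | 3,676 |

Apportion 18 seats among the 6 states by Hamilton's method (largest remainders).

P1: 5; P2: 3; P3: 0; P4: 4; P5: 4; P6: 2

Standard divisor: 42059 ÷ 18 ≈ 2336.611.
Standard quotas: P1 5.2187, P2 2.4655, P3 0.4267, P4 3.8569, P5 4.4590, P6 1.5732.
Lower quotas: P1 5, P2 2, P3 0, P4 3, P5 4, P6 1 (sum 15, leaving 3 seats).
Remainders in descending order: P4 0.8569, P6 0.5732, P2 0.4655, P5 0.4590, P3 0.4267, P1 0.2187.
Largest remainders: P4, P6, P2 receive the extra seats.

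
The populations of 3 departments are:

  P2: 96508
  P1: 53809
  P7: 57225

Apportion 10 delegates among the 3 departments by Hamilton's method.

P2 5, P1 2, P7 3

Total 207542; standard divisor 207542/10 ≈ 20754.2.
Standard quotas: P2 4.6500, P1 2.5927, P7 2.7573.
Lower quotas: P2 4, P1 2, P7 2 (sum 8, leaving 2 seats).
Remainders in descending order: P7 0.7573, P2 0.6500, P1 0.5927.
The surplus seats go to P7, P2.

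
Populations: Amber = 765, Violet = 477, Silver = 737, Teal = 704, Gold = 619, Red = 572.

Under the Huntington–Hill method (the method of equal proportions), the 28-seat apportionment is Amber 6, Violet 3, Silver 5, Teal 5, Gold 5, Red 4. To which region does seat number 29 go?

Priority for the next seat is population ÷ (√(s·(s+1))).
Priorities: Amber 118.042, Violet 137.698, Silver 134.557, Teal 128.532, Gold 113.013, Red 127.903.
Highest priority: Violet.

Violet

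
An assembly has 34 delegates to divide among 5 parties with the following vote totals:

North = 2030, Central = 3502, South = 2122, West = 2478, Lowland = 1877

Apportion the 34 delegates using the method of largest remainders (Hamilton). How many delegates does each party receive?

North 6; Central 10; South 6; West 7; Lowland 5

The standard divisor is 12009/34 ≈ 353.206.
Standard quotas: North 5.747, Central 9.915, South 6.008, West 7.016, Lowland 5.314.
Lower quotas: North 5, Central 9, South 6, West 7, Lowland 5 (sum 32, leaving 2 seats).
Remainders in descending order: Central 0.915, North 0.747, Lowland 0.314, West 0.016, South 0.008.
Largest remainders: Central, North receive the extra seats.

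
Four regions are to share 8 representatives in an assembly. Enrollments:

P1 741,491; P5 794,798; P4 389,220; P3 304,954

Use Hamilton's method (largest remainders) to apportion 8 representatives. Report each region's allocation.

Total 2230463; standard divisor 2230463/8 ≈ 278807.875.
Standard quotas: P1 2.6595, P5 2.8507, P4 1.3960, P3 1.0938.
Lower quotas: P1 2, P5 2, P4 1, P3 1 (sum 6, leaving 2 seats).
Remainders in descending order: P5 0.8507, P1 0.6595, P4 0.3960, P3 0.0938.
Largest remainders: P5, P1 receive the extra seats.

P1: 3, P5: 3, P4: 1, P3: 1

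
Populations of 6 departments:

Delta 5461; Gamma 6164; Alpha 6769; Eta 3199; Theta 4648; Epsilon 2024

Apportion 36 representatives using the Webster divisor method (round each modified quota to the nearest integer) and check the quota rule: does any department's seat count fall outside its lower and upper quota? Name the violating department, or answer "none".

none

Standard quotas: Delta 6.955, Gamma 7.851, Alpha 8.621, Eta 4.074, Theta 5.920, Epsilon 2.578.
Webster allocation: Delta 7, Gamma 8, Alpha 8, Eta 4, Theta 6, Epsilon 3.
Every allocation lies between the lower and upper quota.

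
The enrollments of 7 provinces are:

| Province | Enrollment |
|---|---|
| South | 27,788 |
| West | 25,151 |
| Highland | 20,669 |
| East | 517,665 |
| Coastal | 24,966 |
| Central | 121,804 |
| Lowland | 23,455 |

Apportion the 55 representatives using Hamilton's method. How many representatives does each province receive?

The standard divisor is 761498/55 ≈ 13845.418.
Standard quotas: South 2.0070, West 1.8166, Highland 1.4928, East 37.3889, Coastal 1.8032, Central 8.7974, Lowland 1.6941.
Lower quotas: South 2, West 1, Highland 1, East 37, Coastal 1, Central 8, Lowland 1 (sum 51, leaving 4 seats).
Remainders in descending order: West 0.8166, Coastal 0.8032, Central 0.7974, Lowland 0.6941, Highland 0.4928, East 0.3889, South 0.0070.
The surplus seats go to West, Coastal, Central, Lowland.

South=2, West=2, Highland=1, East=37, Coastal=2, Central=9, Lowland=2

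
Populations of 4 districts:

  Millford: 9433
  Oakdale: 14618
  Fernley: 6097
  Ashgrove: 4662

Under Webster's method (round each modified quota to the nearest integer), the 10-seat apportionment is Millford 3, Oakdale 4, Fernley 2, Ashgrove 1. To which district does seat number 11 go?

Priority for the next seat is population ÷ (current seats + 0.5).
Priorities: Millford 2695.143, Oakdale 3248.444, Fernley 2438.800, Ashgrove 3108.000.
Highest priority: Oakdale.

Oakdale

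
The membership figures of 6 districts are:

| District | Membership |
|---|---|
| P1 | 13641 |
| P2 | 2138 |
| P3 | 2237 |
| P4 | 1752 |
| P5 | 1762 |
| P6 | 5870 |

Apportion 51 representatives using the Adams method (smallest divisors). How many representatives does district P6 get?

11

Standard divisor 27400/51 ≈ 537.255; standard quotas: P1 25.390, P2 3.979, P3 4.164, P4 3.261, P5 3.280, P6 10.926.
Rounding up gives 26, 4, 5, 4, 4, 11 = 54 seats, so the divisor must be adjusted.
With modified divisor 580: modified quotas P1 23.519, P2 3.686, P3 3.857, P4 3.021, P5 3.038, P6 10.121.
Rounding up: P1 24, P2 4, P3 4, P4 4, P5 4, P6 11 (total 51).
P6 receives 11.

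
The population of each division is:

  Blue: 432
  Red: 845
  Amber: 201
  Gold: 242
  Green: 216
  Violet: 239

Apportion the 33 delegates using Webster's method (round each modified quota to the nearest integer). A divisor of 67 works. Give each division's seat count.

Blue 6; Red 13; Amber 3; Gold 4; Green 3; Violet 4

With modified divisor 67: modified quotas Blue 6.448, Red 12.612, Amber 3.000, Gold 3.612, Green 3.224, Violet 3.567.
Rounding to the nearest integer: Blue 6, Red 13, Amber 3, Gold 4, Green 3, Violet 4 (total 33).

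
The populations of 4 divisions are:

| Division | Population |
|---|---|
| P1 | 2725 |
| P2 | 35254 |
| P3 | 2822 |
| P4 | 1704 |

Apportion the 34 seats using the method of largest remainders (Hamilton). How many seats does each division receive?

Total 42505; standard divisor 42505/34 ≈ 1250.147.
Standard quotas: P1 2.1797, P2 28.1999, P3 2.2573, P4 1.3630.
Lower quotas: P1 2, P2 28, P3 2, P4 1 (sum 33, leaving 1 seat).
Remainders in descending order: P4 0.3630, P3 0.2573, P2 0.1999, P1 0.1797.
The surplus seat goes to P4.

P1=2, P2=28, P3=2, P4=2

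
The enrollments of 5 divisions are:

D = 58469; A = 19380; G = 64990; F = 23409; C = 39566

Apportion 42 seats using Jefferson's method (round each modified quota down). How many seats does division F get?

5

Standard divisor 205814/42 ≈ 4900.333; standard quotas: D 11.932, A 3.955, G 13.262, F 4.777, C 8.074.
Rounding down gives 11, 3, 13, 4, 8 = 39 seats, so the divisor must be adjusted.
With modified divisor 4660: modified quotas D 12.547, A 4.159, G 13.946, F 5.023, C 8.491.
Rounding down: D 12, A 4, G 13, F 5, C 8 (total 42).
F receives 5.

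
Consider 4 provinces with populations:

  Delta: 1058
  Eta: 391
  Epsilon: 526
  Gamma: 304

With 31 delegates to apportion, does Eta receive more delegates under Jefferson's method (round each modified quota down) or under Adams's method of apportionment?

Jefferson: Delta 15, Eta 5, Epsilon 7, Gamma 4.
Adams: Delta 14, Eta 6, Epsilon 7, Gamma 4.
Eta gets 5 under Jefferson and 6 under Adams.

Adams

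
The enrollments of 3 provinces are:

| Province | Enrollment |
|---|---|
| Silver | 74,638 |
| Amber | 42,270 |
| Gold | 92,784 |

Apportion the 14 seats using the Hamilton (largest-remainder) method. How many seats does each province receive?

Silver: 5, Amber: 3, Gold: 6

The standard divisor is 209692/14 = 14978.
Standard quotas: Silver 4.9832, Amber 2.8221, Gold 6.1947.
Lower quotas: Silver 4, Amber 2, Gold 6 (sum 12, leaving 2 seats).
Remainders in descending order: Silver 0.9832, Amber 0.8221, Gold 0.1947.
The surplus seats go to Silver, Amber.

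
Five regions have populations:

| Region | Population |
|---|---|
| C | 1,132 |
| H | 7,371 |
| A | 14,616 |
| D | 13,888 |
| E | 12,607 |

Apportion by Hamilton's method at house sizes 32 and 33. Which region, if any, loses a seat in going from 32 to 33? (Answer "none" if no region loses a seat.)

At 32 seats: C 1, H 5, A 9, D 9, E 8.
At 33 seats: C 1, H 5, A 10, D 9, E 8.
No region's allocation decreased.

none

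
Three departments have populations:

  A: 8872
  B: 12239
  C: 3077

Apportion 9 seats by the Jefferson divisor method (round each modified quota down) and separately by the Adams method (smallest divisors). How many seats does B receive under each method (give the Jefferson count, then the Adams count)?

5 and 4

Jefferson: A 3, B 5, C 1.
Adams: A 3, B 4, C 2.
B gets 5 under Jefferson and 4 under Adams.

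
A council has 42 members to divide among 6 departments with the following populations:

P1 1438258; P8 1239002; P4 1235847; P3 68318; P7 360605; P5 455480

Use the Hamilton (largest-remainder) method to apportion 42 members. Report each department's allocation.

The standard divisor is 4797510/42 ≈ 114226.429.
Standard quotas: P1 12.5913, P8 10.8469, P4 10.8193, P3 0.5981, P7 3.1569, P5 3.9875.
Lower quotas: P1 12, P8 10, P4 10, P3 0, P7 3, P5 3 (sum 38, leaving 4 seats).
Remainders in descending order: P5 0.9875, P8 0.8469, P4 0.8193, P3 0.5981, P1 0.5913, P7 0.1569.
Largest remainders: P5, P8, P4, P3 receive the extra seats.

P1 12, P8 11, P4 11, P3 1, P7 3, P5 4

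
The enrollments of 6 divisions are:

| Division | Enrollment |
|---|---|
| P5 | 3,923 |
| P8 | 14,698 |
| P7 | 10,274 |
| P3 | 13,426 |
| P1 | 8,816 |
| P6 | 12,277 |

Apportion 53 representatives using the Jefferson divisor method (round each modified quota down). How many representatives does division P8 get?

13

Standard divisor 63414/53 ≈ 1196.491; standard quotas: P5 3.279, P8 12.284, P7 8.587, P3 11.221, P1 7.368, P6 10.261.
Rounding down gives 3, 12, 8, 11, 7, 10 = 51 seats, so the divisor must be adjusted.
With modified divisor 1125: modified quotas P5 3.487, P8 13.065, P7 9.132, P3 11.934, P1 7.836, P6 10.913.
Rounding down: P5 3, P8 13, P7 9, P3 11, P1 7, P6 10 (total 53).
P8 receives 13.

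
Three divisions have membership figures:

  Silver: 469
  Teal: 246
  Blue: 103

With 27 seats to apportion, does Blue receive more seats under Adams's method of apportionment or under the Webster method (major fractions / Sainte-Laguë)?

Adams

Adams: Silver 15, Teal 8, Blue 4.
Webster: Silver 16, Teal 8, Blue 3.
Blue gets 4 under Adams and 3 under Webster.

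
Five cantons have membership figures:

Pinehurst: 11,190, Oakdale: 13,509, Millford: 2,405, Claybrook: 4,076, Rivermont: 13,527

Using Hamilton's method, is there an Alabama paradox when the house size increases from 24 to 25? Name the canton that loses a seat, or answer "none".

At 24 seats: Pinehurst 6, Oakdale 7, Millford 2, Claybrook 2, Rivermont 7.
At 25 seats: Pinehurst 6, Oakdale 8, Millford 1, Claybrook 2, Rivermont 8.
Millford drops from 2 to 1.

Millford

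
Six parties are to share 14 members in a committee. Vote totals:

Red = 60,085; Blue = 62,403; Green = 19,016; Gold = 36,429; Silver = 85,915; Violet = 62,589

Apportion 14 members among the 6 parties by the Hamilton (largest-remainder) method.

Red 2, Blue 3, Green 1, Gold 1, Silver 4, Violet 3

The standard divisor is 326437/14 ≈ 23316.929.
Standard quotas: Red 2.5769, Blue 2.6763, Green 0.8155, Gold 1.5623, Silver 3.6847, Violet 2.6843.
Lower quotas: Red 2, Blue 2, Green 0, Gold 1, Silver 3, Violet 2 (sum 10, leaving 4 seats).
Remainders in descending order: Green 0.8155, Silver 0.6847, Violet 0.6843, Blue 0.6763, Red 0.5769, Gold 0.5623.
The surplus seats go to Green, Silver, Violet, Blue.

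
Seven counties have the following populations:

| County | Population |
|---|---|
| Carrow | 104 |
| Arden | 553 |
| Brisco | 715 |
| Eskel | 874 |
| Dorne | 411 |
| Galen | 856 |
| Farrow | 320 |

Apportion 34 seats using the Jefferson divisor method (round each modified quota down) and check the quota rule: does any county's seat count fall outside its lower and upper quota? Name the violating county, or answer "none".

none

Standard quotas: Carrow 0.923, Arden 4.905, Brisco 6.342, Eskel 7.753, Dorne 3.646, Galen 7.593, Farrow 2.839.
Jefferson allocation: Carrow 1, Arden 5, Brisco 6, Eskel 8, Dorne 3, Galen 8, Farrow 3.
Every allocation lies between the lower and upper quota.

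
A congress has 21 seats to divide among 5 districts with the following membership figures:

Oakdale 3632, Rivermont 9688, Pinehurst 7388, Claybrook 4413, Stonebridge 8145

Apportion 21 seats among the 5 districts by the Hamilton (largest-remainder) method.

Oakdale 2, Rivermont 6, Pinehurst 5, Claybrook 3, Stonebridge 5

Standard divisor: 33266 ÷ 21 ≈ 1584.095.
Standard quotas: Oakdale 2.2928, Rivermont 6.1158, Pinehurst 4.6639, Claybrook 2.7858, Stonebridge 5.1417.
Lower quotas: Oakdale 2, Rivermont 6, Pinehurst 4, Claybrook 2, Stonebridge 5 (sum 19, leaving 2 seats).
Remainders in descending order: Claybrook 0.7858, Pinehurst 0.6639, Oakdale 0.2928, Stonebridge 0.1417, Rivermont 0.1158.
The surplus seats go to Claybrook, Pinehurst.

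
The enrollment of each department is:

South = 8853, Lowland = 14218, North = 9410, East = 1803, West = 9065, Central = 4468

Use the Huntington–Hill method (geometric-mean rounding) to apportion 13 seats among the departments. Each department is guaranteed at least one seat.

South: 2, Lowland: 4, North: 3, East: 1, West: 2, Central: 1

With divisor 3771: modified quotas South 2.348, Lowland 3.770, North 2.495, East 0.478, West 2.404, Central 1.185.
Geometric-mean thresholds: South √(2·3)=2.449, Lowland √(3·4)=3.464, North √(2·3)=2.449, East (min 1), West √(2·3)=2.449, Central √(1·2)=1.414.
Each quota rounded against its threshold gives South 2, Lowland 4, North 3, East 1, West 2, Central 1 (total 13).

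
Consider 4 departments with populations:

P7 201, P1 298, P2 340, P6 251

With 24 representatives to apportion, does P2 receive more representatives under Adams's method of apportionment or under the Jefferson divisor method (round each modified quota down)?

Adams: P7 5, P1 6, P2 7, P6 6.
Jefferson: P7 4, P1 7, P2 8, P6 5.
P2 gets 7 under Adams and 8 under Jefferson.

Jefferson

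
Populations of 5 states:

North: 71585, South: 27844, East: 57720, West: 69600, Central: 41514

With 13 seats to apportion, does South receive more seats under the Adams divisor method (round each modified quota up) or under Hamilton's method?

Adams

Adams: North 3, South 2, East 3, West 3, Central 2.
Hamilton: North 4, South 1, East 3, West 3, Central 2.
South gets 2 under Adams and 1 under Hamilton.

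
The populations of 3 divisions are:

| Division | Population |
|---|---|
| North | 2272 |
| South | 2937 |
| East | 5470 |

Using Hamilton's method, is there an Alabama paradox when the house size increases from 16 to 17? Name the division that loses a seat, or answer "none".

North

At 16 seats: North 4, South 4, East 8.
At 17 seats: North 3, South 5, East 9.
North drops from 4 to 3.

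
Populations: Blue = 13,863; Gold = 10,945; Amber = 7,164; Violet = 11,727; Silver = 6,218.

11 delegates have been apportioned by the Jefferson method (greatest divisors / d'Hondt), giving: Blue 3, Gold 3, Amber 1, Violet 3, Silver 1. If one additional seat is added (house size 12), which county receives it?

Priority for the next seat is population ÷ (current seats + 1).
Priorities: Blue 3465.750, Gold 2736.250, Amber 3582.000, Violet 2931.750, Silver 3109.000.
Highest priority: Amber.

Amber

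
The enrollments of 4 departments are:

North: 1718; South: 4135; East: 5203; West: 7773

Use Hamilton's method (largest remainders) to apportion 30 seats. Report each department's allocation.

North 3, South 7, East 8, West 12

The standard divisor is 18829/30 ≈ 627.633.
Standard quotas: North 2.7373, South 6.5882, East 8.2899, West 12.3846.
Lower quotas: North 2, South 6, East 8, West 12 (sum 28, leaving 2 seats).
Remainders in descending order: North 0.7373, South 0.5882, West 0.3846, East 0.2899.
Largest remainders: North, South receive the extra seats.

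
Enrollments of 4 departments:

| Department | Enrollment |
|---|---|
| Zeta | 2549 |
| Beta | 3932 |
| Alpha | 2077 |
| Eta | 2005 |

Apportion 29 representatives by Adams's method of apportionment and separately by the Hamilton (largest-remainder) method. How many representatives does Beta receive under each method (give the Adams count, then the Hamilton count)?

Adams: Zeta 7, Beta 10, Alpha 6, Eta 6.
Hamilton: Zeta 7, Beta 11, Alpha 6, Eta 5.
Beta gets 10 under Adams and 11 under Hamilton.

10 and 11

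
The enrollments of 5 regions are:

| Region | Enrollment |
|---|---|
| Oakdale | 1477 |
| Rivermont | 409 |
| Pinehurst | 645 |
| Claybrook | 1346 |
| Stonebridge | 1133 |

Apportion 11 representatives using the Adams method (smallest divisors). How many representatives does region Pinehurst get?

Standard divisor 5010/11 ≈ 455.455; standard quotas: Oakdale 3.243, Rivermont 0.898, Pinehurst 1.416, Claybrook 2.955, Stonebridge 2.488.
Rounding up gives 4, 1, 2, 3, 3 = 13 seats, so the divisor must be adjusted.
With modified divisor 600: modified quotas Oakdale 2.462, Rivermont 0.682, Pinehurst 1.075, Claybrook 2.243, Stonebridge 1.888.
Rounding up: Oakdale 3, Rivermont 1, Pinehurst 2, Claybrook 3, Stonebridge 2 (total 11).
Pinehurst receives 2.

2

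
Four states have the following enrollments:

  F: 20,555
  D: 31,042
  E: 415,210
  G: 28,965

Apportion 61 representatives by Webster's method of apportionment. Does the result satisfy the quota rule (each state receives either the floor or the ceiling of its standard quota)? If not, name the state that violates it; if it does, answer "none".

E

Standard quotas: F 2.529, D 3.819, E 51.088, G 3.564.
Webster allocation: F 3, D 4, E 50, G 4.
E has quota 51.088 (lower 51, upper 52) but receives 50 — outside the quota interval.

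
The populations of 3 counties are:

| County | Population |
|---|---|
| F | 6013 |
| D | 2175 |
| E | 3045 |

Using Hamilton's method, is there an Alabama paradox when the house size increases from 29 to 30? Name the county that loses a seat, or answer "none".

At 29 seats: F 15, D 6, E 8.
At 30 seats: F 16, D 6, E 8.
No county's allocation decreased.

none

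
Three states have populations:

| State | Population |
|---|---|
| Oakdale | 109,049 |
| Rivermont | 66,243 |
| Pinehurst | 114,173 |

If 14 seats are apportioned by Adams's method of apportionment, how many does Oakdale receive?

Standard divisor 289465/14 ≈ 20676.071; standard quotas: Oakdale 5.274, Rivermont 3.204, Pinehurst 5.522.
Rounding up gives 6, 4, 6 = 16 seats, so the divisor must be adjusted.
With modified divisor 22500: modified quotas Oakdale 4.847, Rivermont 2.944, Pinehurst 5.074.
Rounding up: Oakdale 5, Rivermont 3, Pinehurst 6 (total 14).
Oakdale receives 5.

5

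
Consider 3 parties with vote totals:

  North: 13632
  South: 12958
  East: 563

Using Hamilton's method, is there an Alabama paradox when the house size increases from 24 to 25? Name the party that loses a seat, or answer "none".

East

At 24 seats: North 12, South 11, East 1.
At 25 seats: North 13, South 12, East 0.
East drops from 1 to 0.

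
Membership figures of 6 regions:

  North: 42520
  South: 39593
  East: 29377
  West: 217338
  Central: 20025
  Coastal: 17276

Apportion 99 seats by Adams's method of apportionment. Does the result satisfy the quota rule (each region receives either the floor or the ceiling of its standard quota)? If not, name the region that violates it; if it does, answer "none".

Standard quotas: North 11.497, South 10.706, East 7.943, West 58.767, Central 5.415, Coastal 4.671.
Adams allocation: North 12, South 11, East 8, West 57, Central 6, Coastal 5.
West has quota 58.767 (lower 58, upper 59) but receives 57 — outside the quota interval.

West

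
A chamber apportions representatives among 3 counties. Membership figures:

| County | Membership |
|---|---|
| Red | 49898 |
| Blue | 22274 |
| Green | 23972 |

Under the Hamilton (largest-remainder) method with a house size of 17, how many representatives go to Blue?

Standard divisor: 96144 ÷ 17 ≈ 5655.529.
Standard quotas: Red 8.8229, Blue 3.9384, Green 4.2387.
Lower quotas: Red 8, Blue 3, Green 4 (sum 15, leaving 2 seats).
Remainders in descending order: Blue 0.9384, Red 0.8229, Green 0.2387.
The surplus seats go to Blue, Red.
Blue receives 4.

4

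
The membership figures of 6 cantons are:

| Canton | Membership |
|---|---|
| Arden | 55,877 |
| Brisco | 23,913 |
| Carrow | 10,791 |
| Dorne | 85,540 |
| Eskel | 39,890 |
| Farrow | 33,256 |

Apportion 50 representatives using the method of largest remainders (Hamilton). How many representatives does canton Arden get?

11

Standard divisor: 249267 ÷ 50 ≈ 4985.34.
Standard quotas: Arden 11.2083, Brisco 4.7967, Carrow 2.1645, Dorne 17.1583, Eskel 8.0015, Farrow 6.6708.
Lower quotas: Arden 11, Brisco 4, Carrow 2, Dorne 17, Eskel 8, Farrow 6 (sum 48, leaving 2 seats).
Remainders in descending order: Brisco 0.7967, Farrow 0.6708, Arden 0.2083, Carrow 0.1645, Dorne 0.1583, Eskel 0.0015.
The surplus seats go to Brisco, Farrow.
Arden receives 11.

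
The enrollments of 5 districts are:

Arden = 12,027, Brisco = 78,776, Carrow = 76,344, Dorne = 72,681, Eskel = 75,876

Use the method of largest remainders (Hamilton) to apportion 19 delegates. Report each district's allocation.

Total 315704; standard divisor 315704/19 = 16616.
Standard quotas: Arden 0.7238, Brisco 4.7410, Carrow 4.5946, Dorne 4.3742, Eskel 4.5664.
Lower quotas: Arden 0, Brisco 4, Carrow 4, Dorne 4, Eskel 4 (sum 16, leaving 3 seats).
Remainders in descending order: Brisco 0.7410, Arden 0.7238, Carrow 0.5946, Eskel 0.5664, Dorne 0.3742.
Largest remainders: Brisco, Arden, Carrow receive the extra seats.

Arden: 1, Brisco: 5, Carrow: 5, Dorne: 4, Eskel: 4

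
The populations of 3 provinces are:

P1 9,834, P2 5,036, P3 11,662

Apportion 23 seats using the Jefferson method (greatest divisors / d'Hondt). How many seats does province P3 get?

Standard divisor 26532/23 ≈ 1153.565; standard quotas: P1 8.525, P2 4.366, P3 10.110.
Rounding down gives 8, 4, 10 = 22 seats, so the divisor must be adjusted.
With modified divisor 1080: modified quotas P1 9.106, P2 4.663, P3 10.798.
Rounding down: P1 9, P2 4, P3 10 (total 23).
P3 receives 10.

10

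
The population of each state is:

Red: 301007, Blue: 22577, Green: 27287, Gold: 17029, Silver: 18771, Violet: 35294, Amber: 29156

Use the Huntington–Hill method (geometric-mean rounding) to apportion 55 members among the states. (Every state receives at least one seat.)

Red=37, Blue=3, Green=3, Gold=2, Silver=2, Violet=4, Amber=4

With divisor 8138: modified quotas Red 36.988, Blue 2.774, Green 3.353, Gold 2.093, Silver 2.307, Violet 4.337, Amber 3.583.
Geometric-mean thresholds: Red √(36·37)=36.497, Blue √(2·3)=2.449, Green √(3·4)=3.464, Gold √(2·3)=2.449, Silver √(2·3)=2.449, Violet √(4·5)=4.472, Amber √(3·4)=3.464.
Each quota rounded against its threshold gives Red 37, Blue 3, Green 3, Gold 2, Silver 2, Violet 4, Amber 4 (total 55).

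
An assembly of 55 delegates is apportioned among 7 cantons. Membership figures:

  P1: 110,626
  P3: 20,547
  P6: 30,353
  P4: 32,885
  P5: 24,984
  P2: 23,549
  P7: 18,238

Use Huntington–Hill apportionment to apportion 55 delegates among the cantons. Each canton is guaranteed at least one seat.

P1 24, P3 4, P6 6, P4 7, P5 5, P2 5, P7 4

With divisor 4696: modified quotas P1 23.557, P3 4.375, P6 6.464, P4 7.003, P5 5.320, P2 5.015, P7 3.884.
Geometric-mean thresholds: P1 √(23·24)=23.495, P3 √(4·5)=4.472, P6 √(6·7)=6.481, P4 √(7·8)=7.483, P5 √(5·6)=5.477, P2 √(5·6)=5.477, P7 √(3·4)=3.464.
Each quota rounded against its threshold gives P1 24, P3 4, P6 6, P4 7, P5 5, P2 5, P7 4 (total 55).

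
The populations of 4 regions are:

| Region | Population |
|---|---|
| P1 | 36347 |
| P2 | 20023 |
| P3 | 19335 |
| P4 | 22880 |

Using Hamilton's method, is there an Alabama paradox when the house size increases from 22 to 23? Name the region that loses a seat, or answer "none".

none

At 22 seats: P1 8, P2 5, P3 4, P4 5.
At 23 seats: P1 8, P2 5, P3 5, P4 5.
No region's allocation decreased.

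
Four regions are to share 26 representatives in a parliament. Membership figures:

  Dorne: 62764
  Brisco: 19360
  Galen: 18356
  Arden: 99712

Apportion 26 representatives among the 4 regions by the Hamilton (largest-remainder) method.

Dorne 8, Brisco 3, Galen 2, Arden 13

Standard divisor: 200192 ÷ 26 ≈ 7699.692.
Standard quotas: Dorne 8.1515, Brisco 2.5144, Galen 2.3840, Arden 12.9501.
Lower quotas: Dorne 8, Brisco 2, Galen 2, Arden 12 (sum 24, leaving 2 seats).
Remainders in descending order: Arden 0.9501, Brisco 0.5144, Galen 0.3840, Dorne 0.1515.
The surplus seats go to Arden, Brisco.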